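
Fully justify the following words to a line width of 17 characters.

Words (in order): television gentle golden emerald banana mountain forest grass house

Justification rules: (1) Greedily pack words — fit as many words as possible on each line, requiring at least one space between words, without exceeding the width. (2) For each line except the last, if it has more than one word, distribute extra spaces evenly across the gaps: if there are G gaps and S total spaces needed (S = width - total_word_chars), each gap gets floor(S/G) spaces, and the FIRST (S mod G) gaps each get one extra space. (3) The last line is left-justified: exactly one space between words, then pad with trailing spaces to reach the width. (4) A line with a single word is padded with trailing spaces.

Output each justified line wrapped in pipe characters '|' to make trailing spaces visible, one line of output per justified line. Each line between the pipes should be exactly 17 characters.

Line 1: ['television', 'gentle'] (min_width=17, slack=0)
Line 2: ['golden', 'emerald'] (min_width=14, slack=3)
Line 3: ['banana', 'mountain'] (min_width=15, slack=2)
Line 4: ['forest', 'grass'] (min_width=12, slack=5)
Line 5: ['house'] (min_width=5, slack=12)

Answer: |television gentle|
|golden    emerald|
|banana   mountain|
|forest      grass|
|house            |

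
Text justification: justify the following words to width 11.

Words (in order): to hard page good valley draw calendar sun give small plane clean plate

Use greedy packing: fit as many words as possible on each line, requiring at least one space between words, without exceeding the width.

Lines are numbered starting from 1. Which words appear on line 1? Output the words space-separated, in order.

Answer: to hard

Derivation:
Line 1: ['to', 'hard'] (min_width=7, slack=4)
Line 2: ['page', 'good'] (min_width=9, slack=2)
Line 3: ['valley', 'draw'] (min_width=11, slack=0)
Line 4: ['calendar'] (min_width=8, slack=3)
Line 5: ['sun', 'give'] (min_width=8, slack=3)
Line 6: ['small', 'plane'] (min_width=11, slack=0)
Line 7: ['clean', 'plate'] (min_width=11, slack=0)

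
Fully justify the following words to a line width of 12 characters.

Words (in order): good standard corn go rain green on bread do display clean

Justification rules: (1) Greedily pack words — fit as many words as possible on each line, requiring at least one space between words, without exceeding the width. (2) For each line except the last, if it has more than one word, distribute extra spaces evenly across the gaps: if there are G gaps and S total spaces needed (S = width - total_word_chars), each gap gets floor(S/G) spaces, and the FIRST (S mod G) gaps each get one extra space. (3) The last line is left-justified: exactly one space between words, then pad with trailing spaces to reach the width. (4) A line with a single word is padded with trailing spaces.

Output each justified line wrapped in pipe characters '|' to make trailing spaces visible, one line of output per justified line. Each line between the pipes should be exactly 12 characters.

Line 1: ['good'] (min_width=4, slack=8)
Line 2: ['standard'] (min_width=8, slack=4)
Line 3: ['corn', 'go', 'rain'] (min_width=12, slack=0)
Line 4: ['green', 'on'] (min_width=8, slack=4)
Line 5: ['bread', 'do'] (min_width=8, slack=4)
Line 6: ['display'] (min_width=7, slack=5)
Line 7: ['clean'] (min_width=5, slack=7)

Answer: |good        |
|standard    |
|corn go rain|
|green     on|
|bread     do|
|display     |
|clean       |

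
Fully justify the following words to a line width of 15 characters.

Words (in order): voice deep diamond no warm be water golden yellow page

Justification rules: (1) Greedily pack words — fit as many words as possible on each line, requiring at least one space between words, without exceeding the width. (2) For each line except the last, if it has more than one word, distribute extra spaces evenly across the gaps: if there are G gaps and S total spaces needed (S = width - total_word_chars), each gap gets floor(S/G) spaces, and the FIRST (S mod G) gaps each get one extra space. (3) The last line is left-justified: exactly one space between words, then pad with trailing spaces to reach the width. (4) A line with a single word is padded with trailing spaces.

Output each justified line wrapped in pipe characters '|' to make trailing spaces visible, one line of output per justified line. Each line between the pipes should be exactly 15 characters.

Line 1: ['voice', 'deep'] (min_width=10, slack=5)
Line 2: ['diamond', 'no', 'warm'] (min_width=15, slack=0)
Line 3: ['be', 'water', 'golden'] (min_width=15, slack=0)
Line 4: ['yellow', 'page'] (min_width=11, slack=4)

Answer: |voice      deep|
|diamond no warm|
|be water golden|
|yellow page    |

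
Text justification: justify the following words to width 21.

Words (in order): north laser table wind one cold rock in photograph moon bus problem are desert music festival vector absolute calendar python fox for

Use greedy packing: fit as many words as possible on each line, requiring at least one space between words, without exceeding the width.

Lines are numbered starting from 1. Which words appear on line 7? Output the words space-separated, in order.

Line 1: ['north', 'laser', 'table'] (min_width=17, slack=4)
Line 2: ['wind', 'one', 'cold', 'rock', 'in'] (min_width=21, slack=0)
Line 3: ['photograph', 'moon', 'bus'] (min_width=19, slack=2)
Line 4: ['problem', 'are', 'desert'] (min_width=18, slack=3)
Line 5: ['music', 'festival', 'vector'] (min_width=21, slack=0)
Line 6: ['absolute', 'calendar'] (min_width=17, slack=4)
Line 7: ['python', 'fox', 'for'] (min_width=14, slack=7)

Answer: python fox for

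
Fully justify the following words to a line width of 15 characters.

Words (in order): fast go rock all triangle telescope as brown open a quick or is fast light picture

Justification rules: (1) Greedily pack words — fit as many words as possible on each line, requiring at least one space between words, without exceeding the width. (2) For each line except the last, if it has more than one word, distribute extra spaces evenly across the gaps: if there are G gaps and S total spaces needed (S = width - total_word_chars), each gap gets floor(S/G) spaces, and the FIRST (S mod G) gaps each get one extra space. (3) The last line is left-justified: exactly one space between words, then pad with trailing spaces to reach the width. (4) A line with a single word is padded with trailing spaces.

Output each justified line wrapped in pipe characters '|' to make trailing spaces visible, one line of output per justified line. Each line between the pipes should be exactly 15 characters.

Line 1: ['fast', 'go', 'rock'] (min_width=12, slack=3)
Line 2: ['all', 'triangle'] (min_width=12, slack=3)
Line 3: ['telescope', 'as'] (min_width=12, slack=3)
Line 4: ['brown', 'open', 'a'] (min_width=12, slack=3)
Line 5: ['quick', 'or', 'is'] (min_width=11, slack=4)
Line 6: ['fast', 'light'] (min_width=10, slack=5)
Line 7: ['picture'] (min_width=7, slack=8)

Answer: |fast   go  rock|
|all    triangle|
|telescope    as|
|brown   open  a|
|quick   or   is|
|fast      light|
|picture        |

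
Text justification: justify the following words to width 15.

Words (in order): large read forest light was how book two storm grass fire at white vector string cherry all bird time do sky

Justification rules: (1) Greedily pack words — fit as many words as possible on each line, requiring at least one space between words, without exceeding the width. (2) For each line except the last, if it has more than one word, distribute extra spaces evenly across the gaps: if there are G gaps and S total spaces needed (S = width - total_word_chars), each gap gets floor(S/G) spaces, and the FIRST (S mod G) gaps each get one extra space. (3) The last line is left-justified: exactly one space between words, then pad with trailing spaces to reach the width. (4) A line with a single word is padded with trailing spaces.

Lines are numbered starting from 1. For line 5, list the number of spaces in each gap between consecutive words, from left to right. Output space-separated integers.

Answer: 2 2

Derivation:
Line 1: ['large', 'read'] (min_width=10, slack=5)
Line 2: ['forest', 'light'] (min_width=12, slack=3)
Line 3: ['was', 'how', 'book'] (min_width=12, slack=3)
Line 4: ['two', 'storm', 'grass'] (min_width=15, slack=0)
Line 5: ['fire', 'at', 'white'] (min_width=13, slack=2)
Line 6: ['vector', 'string'] (min_width=13, slack=2)
Line 7: ['cherry', 'all', 'bird'] (min_width=15, slack=0)
Line 8: ['time', 'do', 'sky'] (min_width=11, slack=4)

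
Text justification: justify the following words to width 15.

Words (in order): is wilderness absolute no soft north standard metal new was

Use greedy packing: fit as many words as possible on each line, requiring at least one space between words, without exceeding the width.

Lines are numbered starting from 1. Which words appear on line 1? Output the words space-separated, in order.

Answer: is wilderness

Derivation:
Line 1: ['is', 'wilderness'] (min_width=13, slack=2)
Line 2: ['absolute', 'no'] (min_width=11, slack=4)
Line 3: ['soft', 'north'] (min_width=10, slack=5)
Line 4: ['standard', 'metal'] (min_width=14, slack=1)
Line 5: ['new', 'was'] (min_width=7, slack=8)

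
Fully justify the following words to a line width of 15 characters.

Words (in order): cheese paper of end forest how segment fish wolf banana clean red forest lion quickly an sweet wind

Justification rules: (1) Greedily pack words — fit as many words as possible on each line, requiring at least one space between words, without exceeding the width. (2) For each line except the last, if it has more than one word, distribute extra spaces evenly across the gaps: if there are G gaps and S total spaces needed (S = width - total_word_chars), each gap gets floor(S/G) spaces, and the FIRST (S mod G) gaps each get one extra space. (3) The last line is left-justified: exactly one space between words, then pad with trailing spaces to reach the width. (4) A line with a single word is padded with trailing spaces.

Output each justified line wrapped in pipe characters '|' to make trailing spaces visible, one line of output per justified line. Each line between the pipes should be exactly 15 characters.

Line 1: ['cheese', 'paper', 'of'] (min_width=15, slack=0)
Line 2: ['end', 'forest', 'how'] (min_width=14, slack=1)
Line 3: ['segment', 'fish'] (min_width=12, slack=3)
Line 4: ['wolf', 'banana'] (min_width=11, slack=4)
Line 5: ['clean', 'red'] (min_width=9, slack=6)
Line 6: ['forest', 'lion'] (min_width=11, slack=4)
Line 7: ['quickly', 'an'] (min_width=10, slack=5)
Line 8: ['sweet', 'wind'] (min_width=10, slack=5)

Answer: |cheese paper of|
|end  forest how|
|segment    fish|
|wolf     banana|
|clean       red|
|forest     lion|
|quickly      an|
|sweet wind     |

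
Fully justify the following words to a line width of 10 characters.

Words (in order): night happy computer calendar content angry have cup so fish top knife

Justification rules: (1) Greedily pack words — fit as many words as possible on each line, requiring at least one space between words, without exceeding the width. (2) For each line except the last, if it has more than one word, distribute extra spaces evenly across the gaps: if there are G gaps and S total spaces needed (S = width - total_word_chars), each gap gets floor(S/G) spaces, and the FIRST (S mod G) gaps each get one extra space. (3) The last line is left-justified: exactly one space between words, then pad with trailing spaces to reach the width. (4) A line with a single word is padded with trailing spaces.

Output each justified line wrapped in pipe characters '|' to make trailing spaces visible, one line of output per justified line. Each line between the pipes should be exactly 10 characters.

Line 1: ['night'] (min_width=5, slack=5)
Line 2: ['happy'] (min_width=5, slack=5)
Line 3: ['computer'] (min_width=8, slack=2)
Line 4: ['calendar'] (min_width=8, slack=2)
Line 5: ['content'] (min_width=7, slack=3)
Line 6: ['angry', 'have'] (min_width=10, slack=0)
Line 7: ['cup', 'so'] (min_width=6, slack=4)
Line 8: ['fish', 'top'] (min_width=8, slack=2)
Line 9: ['knife'] (min_width=5, slack=5)

Answer: |night     |
|happy     |
|computer  |
|calendar  |
|content   |
|angry have|
|cup     so|
|fish   top|
|knife     |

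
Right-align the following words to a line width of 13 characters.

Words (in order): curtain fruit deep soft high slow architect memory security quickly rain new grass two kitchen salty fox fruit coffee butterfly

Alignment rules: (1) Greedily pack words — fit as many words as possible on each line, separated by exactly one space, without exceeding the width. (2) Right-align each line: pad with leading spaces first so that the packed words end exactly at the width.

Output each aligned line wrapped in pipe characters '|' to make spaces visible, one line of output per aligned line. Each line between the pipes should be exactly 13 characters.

Answer: |curtain fruit|
|    deep soft|
|    high slow|
|    architect|
|       memory|
|     security|
| quickly rain|
|new grass two|
|kitchen salty|
|    fox fruit|
|       coffee|
|    butterfly|

Derivation:
Line 1: ['curtain', 'fruit'] (min_width=13, slack=0)
Line 2: ['deep', 'soft'] (min_width=9, slack=4)
Line 3: ['high', 'slow'] (min_width=9, slack=4)
Line 4: ['architect'] (min_width=9, slack=4)
Line 5: ['memory'] (min_width=6, slack=7)
Line 6: ['security'] (min_width=8, slack=5)
Line 7: ['quickly', 'rain'] (min_width=12, slack=1)
Line 8: ['new', 'grass', 'two'] (min_width=13, slack=0)
Line 9: ['kitchen', 'salty'] (min_width=13, slack=0)
Line 10: ['fox', 'fruit'] (min_width=9, slack=4)
Line 11: ['coffee'] (min_width=6, slack=7)
Line 12: ['butterfly'] (min_width=9, slack=4)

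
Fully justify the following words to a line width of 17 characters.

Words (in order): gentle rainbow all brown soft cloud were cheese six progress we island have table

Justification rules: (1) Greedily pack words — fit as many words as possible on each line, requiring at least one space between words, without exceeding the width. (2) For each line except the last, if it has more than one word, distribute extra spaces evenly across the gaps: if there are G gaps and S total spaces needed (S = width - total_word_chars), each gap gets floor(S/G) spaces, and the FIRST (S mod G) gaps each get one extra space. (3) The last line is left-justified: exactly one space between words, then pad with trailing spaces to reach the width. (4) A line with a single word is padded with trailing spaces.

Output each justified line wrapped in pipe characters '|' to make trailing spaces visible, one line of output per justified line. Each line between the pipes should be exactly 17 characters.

Line 1: ['gentle', 'rainbow'] (min_width=14, slack=3)
Line 2: ['all', 'brown', 'soft'] (min_width=14, slack=3)
Line 3: ['cloud', 'were', 'cheese'] (min_width=17, slack=0)
Line 4: ['six', 'progress', 'we'] (min_width=15, slack=2)
Line 5: ['island', 'have', 'table'] (min_width=17, slack=0)

Answer: |gentle    rainbow|
|all   brown  soft|
|cloud were cheese|
|six  progress  we|
|island have table|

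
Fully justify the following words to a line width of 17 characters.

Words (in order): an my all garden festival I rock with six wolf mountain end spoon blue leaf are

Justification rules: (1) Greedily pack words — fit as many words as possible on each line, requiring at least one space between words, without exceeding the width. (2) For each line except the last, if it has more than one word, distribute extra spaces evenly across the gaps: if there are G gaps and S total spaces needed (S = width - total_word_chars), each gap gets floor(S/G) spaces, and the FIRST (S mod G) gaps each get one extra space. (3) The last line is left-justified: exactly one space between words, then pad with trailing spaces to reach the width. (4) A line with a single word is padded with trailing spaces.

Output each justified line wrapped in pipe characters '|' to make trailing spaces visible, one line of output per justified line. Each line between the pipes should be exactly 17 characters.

Line 1: ['an', 'my', 'all', 'garden'] (min_width=16, slack=1)
Line 2: ['festival', 'I', 'rock'] (min_width=15, slack=2)
Line 3: ['with', 'six', 'wolf'] (min_width=13, slack=4)
Line 4: ['mountain', 'end'] (min_width=12, slack=5)
Line 5: ['spoon', 'blue', 'leaf'] (min_width=15, slack=2)
Line 6: ['are'] (min_width=3, slack=14)

Answer: |an  my all garden|
|festival  I  rock|
|with   six   wolf|
|mountain      end|
|spoon  blue  leaf|
|are              |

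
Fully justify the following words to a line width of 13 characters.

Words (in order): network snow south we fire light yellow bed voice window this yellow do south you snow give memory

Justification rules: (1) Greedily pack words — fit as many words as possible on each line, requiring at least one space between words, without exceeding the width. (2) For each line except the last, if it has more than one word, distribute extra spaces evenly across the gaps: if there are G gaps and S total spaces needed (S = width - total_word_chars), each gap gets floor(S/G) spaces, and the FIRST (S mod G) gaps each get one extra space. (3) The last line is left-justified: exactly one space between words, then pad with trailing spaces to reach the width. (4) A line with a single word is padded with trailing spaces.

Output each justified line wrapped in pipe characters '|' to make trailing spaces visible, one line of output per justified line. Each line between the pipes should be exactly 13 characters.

Line 1: ['network', 'snow'] (min_width=12, slack=1)
Line 2: ['south', 'we', 'fire'] (min_width=13, slack=0)
Line 3: ['light', 'yellow'] (min_width=12, slack=1)
Line 4: ['bed', 'voice'] (min_width=9, slack=4)
Line 5: ['window', 'this'] (min_width=11, slack=2)
Line 6: ['yellow', 'do'] (min_width=9, slack=4)
Line 7: ['south', 'you'] (min_width=9, slack=4)
Line 8: ['snow', 'give'] (min_width=9, slack=4)
Line 9: ['memory'] (min_width=6, slack=7)

Answer: |network  snow|
|south we fire|
|light  yellow|
|bed     voice|
|window   this|
|yellow     do|
|south     you|
|snow     give|
|memory       |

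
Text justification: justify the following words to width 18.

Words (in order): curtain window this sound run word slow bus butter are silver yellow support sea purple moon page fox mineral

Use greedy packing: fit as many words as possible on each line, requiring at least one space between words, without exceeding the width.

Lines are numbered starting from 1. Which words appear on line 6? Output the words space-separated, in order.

Answer: purple moon page

Derivation:
Line 1: ['curtain', 'window'] (min_width=14, slack=4)
Line 2: ['this', 'sound', 'run'] (min_width=14, slack=4)
Line 3: ['word', 'slow', 'bus'] (min_width=13, slack=5)
Line 4: ['butter', 'are', 'silver'] (min_width=17, slack=1)
Line 5: ['yellow', 'support', 'sea'] (min_width=18, slack=0)
Line 6: ['purple', 'moon', 'page'] (min_width=16, slack=2)
Line 7: ['fox', 'mineral'] (min_width=11, slack=7)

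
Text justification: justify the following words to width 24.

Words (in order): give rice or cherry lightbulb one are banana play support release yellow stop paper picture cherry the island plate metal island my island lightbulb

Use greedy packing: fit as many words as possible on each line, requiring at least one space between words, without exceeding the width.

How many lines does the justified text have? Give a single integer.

Line 1: ['give', 'rice', 'or', 'cherry'] (min_width=19, slack=5)
Line 2: ['lightbulb', 'one', 'are', 'banana'] (min_width=24, slack=0)
Line 3: ['play', 'support', 'release'] (min_width=20, slack=4)
Line 4: ['yellow', 'stop', 'paper'] (min_width=17, slack=7)
Line 5: ['picture', 'cherry', 'the'] (min_width=18, slack=6)
Line 6: ['island', 'plate', 'metal'] (min_width=18, slack=6)
Line 7: ['island', 'my', 'island'] (min_width=16, slack=8)
Line 8: ['lightbulb'] (min_width=9, slack=15)
Total lines: 8

Answer: 8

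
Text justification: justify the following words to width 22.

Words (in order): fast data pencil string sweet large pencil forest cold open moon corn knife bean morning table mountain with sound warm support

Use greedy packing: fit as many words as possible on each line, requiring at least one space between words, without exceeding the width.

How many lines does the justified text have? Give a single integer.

Answer: 7

Derivation:
Line 1: ['fast', 'data', 'pencil'] (min_width=16, slack=6)
Line 2: ['string', 'sweet', 'large'] (min_width=18, slack=4)
Line 3: ['pencil', 'forest', 'cold'] (min_width=18, slack=4)
Line 4: ['open', 'moon', 'corn', 'knife'] (min_width=20, slack=2)
Line 5: ['bean', 'morning', 'table'] (min_width=18, slack=4)
Line 6: ['mountain', 'with', 'sound'] (min_width=19, slack=3)
Line 7: ['warm', 'support'] (min_width=12, slack=10)
Total lines: 7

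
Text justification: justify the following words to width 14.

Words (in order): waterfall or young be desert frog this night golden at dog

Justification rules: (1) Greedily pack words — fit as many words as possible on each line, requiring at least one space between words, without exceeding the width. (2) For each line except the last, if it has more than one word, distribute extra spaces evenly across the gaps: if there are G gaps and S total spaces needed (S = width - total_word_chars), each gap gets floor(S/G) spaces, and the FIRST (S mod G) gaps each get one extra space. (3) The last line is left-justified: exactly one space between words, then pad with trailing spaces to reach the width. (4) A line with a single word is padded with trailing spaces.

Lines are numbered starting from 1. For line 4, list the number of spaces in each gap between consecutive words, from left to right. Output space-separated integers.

Answer: 5

Derivation:
Line 1: ['waterfall', 'or'] (min_width=12, slack=2)
Line 2: ['young', 'be'] (min_width=8, slack=6)
Line 3: ['desert', 'frog'] (min_width=11, slack=3)
Line 4: ['this', 'night'] (min_width=10, slack=4)
Line 5: ['golden', 'at', 'dog'] (min_width=13, slack=1)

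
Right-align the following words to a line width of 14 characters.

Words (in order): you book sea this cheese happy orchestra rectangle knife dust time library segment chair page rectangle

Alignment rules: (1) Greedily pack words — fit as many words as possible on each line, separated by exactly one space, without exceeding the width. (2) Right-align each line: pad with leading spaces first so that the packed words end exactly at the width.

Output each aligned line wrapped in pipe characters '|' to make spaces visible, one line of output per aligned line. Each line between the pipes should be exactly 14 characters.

Line 1: ['you', 'book', 'sea'] (min_width=12, slack=2)
Line 2: ['this', 'cheese'] (min_width=11, slack=3)
Line 3: ['happy'] (min_width=5, slack=9)
Line 4: ['orchestra'] (min_width=9, slack=5)
Line 5: ['rectangle'] (min_width=9, slack=5)
Line 6: ['knife', 'dust'] (min_width=10, slack=4)
Line 7: ['time', 'library'] (min_width=12, slack=2)
Line 8: ['segment', 'chair'] (min_width=13, slack=1)
Line 9: ['page', 'rectangle'] (min_width=14, slack=0)

Answer: |  you book sea|
|   this cheese|
|         happy|
|     orchestra|
|     rectangle|
|    knife dust|
|  time library|
| segment chair|
|page rectangle|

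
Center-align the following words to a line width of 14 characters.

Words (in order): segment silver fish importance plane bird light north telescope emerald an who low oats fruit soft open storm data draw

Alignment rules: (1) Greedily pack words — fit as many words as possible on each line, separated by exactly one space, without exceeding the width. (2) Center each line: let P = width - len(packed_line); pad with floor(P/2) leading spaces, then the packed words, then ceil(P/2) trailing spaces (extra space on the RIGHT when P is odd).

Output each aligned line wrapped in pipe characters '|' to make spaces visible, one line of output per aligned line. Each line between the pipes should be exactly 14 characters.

Answer: |segment silver|
|     fish     |
|  importance  |
|  plane bird  |
| light north  |
|  telescope   |
|emerald an who|
|low oats fruit|
|  soft open   |
|  storm data  |
|     draw     |

Derivation:
Line 1: ['segment', 'silver'] (min_width=14, slack=0)
Line 2: ['fish'] (min_width=4, slack=10)
Line 3: ['importance'] (min_width=10, slack=4)
Line 4: ['plane', 'bird'] (min_width=10, slack=4)
Line 5: ['light', 'north'] (min_width=11, slack=3)
Line 6: ['telescope'] (min_width=9, slack=5)
Line 7: ['emerald', 'an', 'who'] (min_width=14, slack=0)
Line 8: ['low', 'oats', 'fruit'] (min_width=14, slack=0)
Line 9: ['soft', 'open'] (min_width=9, slack=5)
Line 10: ['storm', 'data'] (min_width=10, slack=4)
Line 11: ['draw'] (min_width=4, slack=10)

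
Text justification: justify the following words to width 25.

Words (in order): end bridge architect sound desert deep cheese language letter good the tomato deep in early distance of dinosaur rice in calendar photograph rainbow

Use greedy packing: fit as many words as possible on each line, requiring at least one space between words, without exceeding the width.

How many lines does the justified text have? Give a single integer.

Line 1: ['end', 'bridge', 'architect'] (min_width=20, slack=5)
Line 2: ['sound', 'desert', 'deep', 'cheese'] (min_width=24, slack=1)
Line 3: ['language', 'letter', 'good', 'the'] (min_width=24, slack=1)
Line 4: ['tomato', 'deep', 'in', 'early'] (min_width=20, slack=5)
Line 5: ['distance', 'of', 'dinosaur', 'rice'] (min_width=25, slack=0)
Line 6: ['in', 'calendar', 'photograph'] (min_width=22, slack=3)
Line 7: ['rainbow'] (min_width=7, slack=18)
Total lines: 7

Answer: 7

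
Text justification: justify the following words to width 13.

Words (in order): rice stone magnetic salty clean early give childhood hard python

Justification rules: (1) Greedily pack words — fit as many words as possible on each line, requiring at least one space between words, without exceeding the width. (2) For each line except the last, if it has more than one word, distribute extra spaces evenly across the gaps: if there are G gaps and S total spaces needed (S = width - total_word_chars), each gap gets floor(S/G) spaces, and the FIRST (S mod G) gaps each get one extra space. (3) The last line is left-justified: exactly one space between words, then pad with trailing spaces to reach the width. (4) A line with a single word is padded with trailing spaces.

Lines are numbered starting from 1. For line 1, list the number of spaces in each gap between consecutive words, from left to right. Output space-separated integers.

Answer: 4

Derivation:
Line 1: ['rice', 'stone'] (min_width=10, slack=3)
Line 2: ['magnetic'] (min_width=8, slack=5)
Line 3: ['salty', 'clean'] (min_width=11, slack=2)
Line 4: ['early', 'give'] (min_width=10, slack=3)
Line 5: ['childhood'] (min_width=9, slack=4)
Line 6: ['hard', 'python'] (min_width=11, slack=2)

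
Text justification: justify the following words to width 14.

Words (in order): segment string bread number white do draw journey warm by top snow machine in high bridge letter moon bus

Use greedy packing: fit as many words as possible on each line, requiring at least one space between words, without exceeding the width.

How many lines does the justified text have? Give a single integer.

Answer: 9

Derivation:
Line 1: ['segment', 'string'] (min_width=14, slack=0)
Line 2: ['bread', 'number'] (min_width=12, slack=2)
Line 3: ['white', 'do', 'draw'] (min_width=13, slack=1)
Line 4: ['journey', 'warm'] (min_width=12, slack=2)
Line 5: ['by', 'top', 'snow'] (min_width=11, slack=3)
Line 6: ['machine', 'in'] (min_width=10, slack=4)
Line 7: ['high', 'bridge'] (min_width=11, slack=3)
Line 8: ['letter', 'moon'] (min_width=11, slack=3)
Line 9: ['bus'] (min_width=3, slack=11)
Total lines: 9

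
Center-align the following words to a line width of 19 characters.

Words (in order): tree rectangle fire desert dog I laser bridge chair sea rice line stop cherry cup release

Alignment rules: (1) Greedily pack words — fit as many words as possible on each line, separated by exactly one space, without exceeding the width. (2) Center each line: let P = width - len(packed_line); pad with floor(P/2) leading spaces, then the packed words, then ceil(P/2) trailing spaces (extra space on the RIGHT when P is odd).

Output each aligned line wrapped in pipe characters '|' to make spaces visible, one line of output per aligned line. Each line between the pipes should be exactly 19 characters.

Line 1: ['tree', 'rectangle', 'fire'] (min_width=19, slack=0)
Line 2: ['desert', 'dog', 'I', 'laser'] (min_width=18, slack=1)
Line 3: ['bridge', 'chair', 'sea'] (min_width=16, slack=3)
Line 4: ['rice', 'line', 'stop'] (min_width=14, slack=5)
Line 5: ['cherry', 'cup', 'release'] (min_width=18, slack=1)

Answer: |tree rectangle fire|
|desert dog I laser |
| bridge chair sea  |
|  rice line stop   |
|cherry cup release |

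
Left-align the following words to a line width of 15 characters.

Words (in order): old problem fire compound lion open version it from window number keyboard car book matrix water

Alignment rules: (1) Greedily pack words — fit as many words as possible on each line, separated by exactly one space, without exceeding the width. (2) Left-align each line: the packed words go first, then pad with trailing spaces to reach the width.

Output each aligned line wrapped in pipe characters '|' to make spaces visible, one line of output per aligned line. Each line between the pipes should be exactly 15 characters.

Answer: |old problem    |
|fire compound  |
|lion open      |
|version it from|
|window number  |
|keyboard car   |
|book matrix    |
|water          |

Derivation:
Line 1: ['old', 'problem'] (min_width=11, slack=4)
Line 2: ['fire', 'compound'] (min_width=13, slack=2)
Line 3: ['lion', 'open'] (min_width=9, slack=6)
Line 4: ['version', 'it', 'from'] (min_width=15, slack=0)
Line 5: ['window', 'number'] (min_width=13, slack=2)
Line 6: ['keyboard', 'car'] (min_width=12, slack=3)
Line 7: ['book', 'matrix'] (min_width=11, slack=4)
Line 8: ['water'] (min_width=5, slack=10)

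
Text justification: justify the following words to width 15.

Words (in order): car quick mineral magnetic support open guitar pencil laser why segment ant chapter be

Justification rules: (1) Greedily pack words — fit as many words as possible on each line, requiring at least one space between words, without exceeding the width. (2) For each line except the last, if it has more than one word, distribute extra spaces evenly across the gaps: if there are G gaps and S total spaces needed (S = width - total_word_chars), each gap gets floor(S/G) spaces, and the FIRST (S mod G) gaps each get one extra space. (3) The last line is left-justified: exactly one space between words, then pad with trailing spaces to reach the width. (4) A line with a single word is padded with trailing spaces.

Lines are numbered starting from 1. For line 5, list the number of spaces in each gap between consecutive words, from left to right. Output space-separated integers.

Answer: 3

Derivation:
Line 1: ['car', 'quick'] (min_width=9, slack=6)
Line 2: ['mineral'] (min_width=7, slack=8)
Line 3: ['magnetic'] (min_width=8, slack=7)
Line 4: ['support', 'open'] (min_width=12, slack=3)
Line 5: ['guitar', 'pencil'] (min_width=13, slack=2)
Line 6: ['laser', 'why'] (min_width=9, slack=6)
Line 7: ['segment', 'ant'] (min_width=11, slack=4)
Line 8: ['chapter', 'be'] (min_width=10, slack=5)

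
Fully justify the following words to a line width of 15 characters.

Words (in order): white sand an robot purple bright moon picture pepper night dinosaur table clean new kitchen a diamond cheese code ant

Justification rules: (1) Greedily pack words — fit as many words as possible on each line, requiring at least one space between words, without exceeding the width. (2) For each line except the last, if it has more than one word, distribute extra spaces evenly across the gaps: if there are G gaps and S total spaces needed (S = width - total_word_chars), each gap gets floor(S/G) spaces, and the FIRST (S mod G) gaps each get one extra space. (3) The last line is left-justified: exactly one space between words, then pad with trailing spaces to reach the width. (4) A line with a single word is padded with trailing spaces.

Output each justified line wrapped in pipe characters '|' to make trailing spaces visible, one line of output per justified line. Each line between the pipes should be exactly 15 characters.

Line 1: ['white', 'sand', 'an'] (min_width=13, slack=2)
Line 2: ['robot', 'purple'] (min_width=12, slack=3)
Line 3: ['bright', 'moon'] (min_width=11, slack=4)
Line 4: ['picture', 'pepper'] (min_width=14, slack=1)
Line 5: ['night', 'dinosaur'] (min_width=14, slack=1)
Line 6: ['table', 'clean', 'new'] (min_width=15, slack=0)
Line 7: ['kitchen', 'a'] (min_width=9, slack=6)
Line 8: ['diamond', 'cheese'] (min_width=14, slack=1)
Line 9: ['code', 'ant'] (min_width=8, slack=7)

Answer: |white  sand  an|
|robot    purple|
|bright     moon|
|picture  pepper|
|night  dinosaur|
|table clean new|
|kitchen       a|
|diamond  cheese|
|code ant       |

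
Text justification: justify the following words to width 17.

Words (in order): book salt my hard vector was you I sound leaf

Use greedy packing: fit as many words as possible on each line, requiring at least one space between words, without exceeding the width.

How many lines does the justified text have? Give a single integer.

Line 1: ['book', 'salt', 'my', 'hard'] (min_width=17, slack=0)
Line 2: ['vector', 'was', 'you', 'I'] (min_width=16, slack=1)
Line 3: ['sound', 'leaf'] (min_width=10, slack=7)
Total lines: 3

Answer: 3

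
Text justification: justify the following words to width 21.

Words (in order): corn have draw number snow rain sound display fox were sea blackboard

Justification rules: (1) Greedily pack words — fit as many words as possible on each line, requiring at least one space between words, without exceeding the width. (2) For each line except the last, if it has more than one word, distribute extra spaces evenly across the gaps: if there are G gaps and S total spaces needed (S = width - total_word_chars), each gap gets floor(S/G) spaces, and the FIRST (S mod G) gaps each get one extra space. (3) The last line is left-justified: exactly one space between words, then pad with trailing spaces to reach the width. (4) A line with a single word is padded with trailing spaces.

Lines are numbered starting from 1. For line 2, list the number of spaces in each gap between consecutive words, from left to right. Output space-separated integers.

Line 1: ['corn', 'have', 'draw', 'number'] (min_width=21, slack=0)
Line 2: ['snow', 'rain', 'sound'] (min_width=15, slack=6)
Line 3: ['display', 'fox', 'were', 'sea'] (min_width=20, slack=1)
Line 4: ['blackboard'] (min_width=10, slack=11)

Answer: 4 4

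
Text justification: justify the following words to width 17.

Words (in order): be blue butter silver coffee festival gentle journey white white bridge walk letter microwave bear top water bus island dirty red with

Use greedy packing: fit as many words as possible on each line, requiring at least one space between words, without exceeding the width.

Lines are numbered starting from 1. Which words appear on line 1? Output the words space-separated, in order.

Answer: be blue butter

Derivation:
Line 1: ['be', 'blue', 'butter'] (min_width=14, slack=3)
Line 2: ['silver', 'coffee'] (min_width=13, slack=4)
Line 3: ['festival', 'gentle'] (min_width=15, slack=2)
Line 4: ['journey', 'white'] (min_width=13, slack=4)
Line 5: ['white', 'bridge', 'walk'] (min_width=17, slack=0)
Line 6: ['letter', 'microwave'] (min_width=16, slack=1)
Line 7: ['bear', 'top', 'water'] (min_width=14, slack=3)
Line 8: ['bus', 'island', 'dirty'] (min_width=16, slack=1)
Line 9: ['red', 'with'] (min_width=8, slack=9)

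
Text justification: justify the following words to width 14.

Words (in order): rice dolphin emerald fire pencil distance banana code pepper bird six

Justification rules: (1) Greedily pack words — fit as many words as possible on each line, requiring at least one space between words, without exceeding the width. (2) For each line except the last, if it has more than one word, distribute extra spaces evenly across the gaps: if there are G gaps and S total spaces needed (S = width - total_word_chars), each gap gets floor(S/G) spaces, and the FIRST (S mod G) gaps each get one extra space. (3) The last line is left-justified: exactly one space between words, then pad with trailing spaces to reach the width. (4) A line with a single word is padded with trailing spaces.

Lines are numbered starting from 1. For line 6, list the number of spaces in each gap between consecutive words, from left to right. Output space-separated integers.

Line 1: ['rice', 'dolphin'] (min_width=12, slack=2)
Line 2: ['emerald', 'fire'] (min_width=12, slack=2)
Line 3: ['pencil'] (min_width=6, slack=8)
Line 4: ['distance'] (min_width=8, slack=6)
Line 5: ['banana', 'code'] (min_width=11, slack=3)
Line 6: ['pepper', 'bird'] (min_width=11, slack=3)
Line 7: ['six'] (min_width=3, slack=11)

Answer: 4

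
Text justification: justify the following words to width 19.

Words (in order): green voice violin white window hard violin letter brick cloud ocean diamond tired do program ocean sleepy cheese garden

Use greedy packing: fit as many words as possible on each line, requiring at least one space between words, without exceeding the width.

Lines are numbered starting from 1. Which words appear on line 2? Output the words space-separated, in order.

Answer: white window hard

Derivation:
Line 1: ['green', 'voice', 'violin'] (min_width=18, slack=1)
Line 2: ['white', 'window', 'hard'] (min_width=17, slack=2)
Line 3: ['violin', 'letter', 'brick'] (min_width=19, slack=0)
Line 4: ['cloud', 'ocean', 'diamond'] (min_width=19, slack=0)
Line 5: ['tired', 'do', 'program'] (min_width=16, slack=3)
Line 6: ['ocean', 'sleepy', 'cheese'] (min_width=19, slack=0)
Line 7: ['garden'] (min_width=6, slack=13)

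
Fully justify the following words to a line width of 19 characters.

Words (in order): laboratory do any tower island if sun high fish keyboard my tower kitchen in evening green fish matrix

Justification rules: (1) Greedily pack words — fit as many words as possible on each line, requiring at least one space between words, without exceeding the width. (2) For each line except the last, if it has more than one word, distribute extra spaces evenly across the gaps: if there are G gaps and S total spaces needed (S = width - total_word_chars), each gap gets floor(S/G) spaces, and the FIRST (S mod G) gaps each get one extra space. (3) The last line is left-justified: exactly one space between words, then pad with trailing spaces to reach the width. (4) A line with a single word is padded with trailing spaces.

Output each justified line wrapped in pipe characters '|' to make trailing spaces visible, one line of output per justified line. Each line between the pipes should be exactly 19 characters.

Answer: |laboratory  do  any|
|tower island if sun|
|high  fish keyboard|
|my tower kitchen in|
|evening  green fish|
|matrix             |

Derivation:
Line 1: ['laboratory', 'do', 'any'] (min_width=17, slack=2)
Line 2: ['tower', 'island', 'if', 'sun'] (min_width=19, slack=0)
Line 3: ['high', 'fish', 'keyboard'] (min_width=18, slack=1)
Line 4: ['my', 'tower', 'kitchen', 'in'] (min_width=19, slack=0)
Line 5: ['evening', 'green', 'fish'] (min_width=18, slack=1)
Line 6: ['matrix'] (min_width=6, slack=13)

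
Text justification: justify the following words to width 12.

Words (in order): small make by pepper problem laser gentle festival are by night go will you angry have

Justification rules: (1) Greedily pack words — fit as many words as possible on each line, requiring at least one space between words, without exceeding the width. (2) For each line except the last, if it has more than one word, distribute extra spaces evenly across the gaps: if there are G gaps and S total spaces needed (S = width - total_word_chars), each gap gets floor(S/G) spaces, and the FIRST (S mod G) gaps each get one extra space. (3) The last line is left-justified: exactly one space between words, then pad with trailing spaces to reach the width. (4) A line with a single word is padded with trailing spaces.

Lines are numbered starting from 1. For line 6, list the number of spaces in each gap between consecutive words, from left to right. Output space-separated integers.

Line 1: ['small', 'make'] (min_width=10, slack=2)
Line 2: ['by', 'pepper'] (min_width=9, slack=3)
Line 3: ['problem'] (min_width=7, slack=5)
Line 4: ['laser', 'gentle'] (min_width=12, slack=0)
Line 5: ['festival', 'are'] (min_width=12, slack=0)
Line 6: ['by', 'night', 'go'] (min_width=11, slack=1)
Line 7: ['will', 'you'] (min_width=8, slack=4)
Line 8: ['angry', 'have'] (min_width=10, slack=2)

Answer: 2 1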